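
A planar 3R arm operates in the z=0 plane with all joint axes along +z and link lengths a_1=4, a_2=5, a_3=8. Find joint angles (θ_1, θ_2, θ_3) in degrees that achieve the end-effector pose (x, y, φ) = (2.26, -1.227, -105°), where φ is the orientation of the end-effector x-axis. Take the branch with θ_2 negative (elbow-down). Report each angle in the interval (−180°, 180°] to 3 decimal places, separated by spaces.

89.991 -59.985 -135.005

wrist centre = target − a_3·(cos φ, sin φ) = (4.3306, 6.5004)
cos θ_2 = (61.0090−4²−5²)/(2·4·5) = 0.5002; θ_2 = -59.9852° (elbow-down)
β = atan2(6.5004,4.3306) = 56.3286°; ψ = atan2(-4.3295,6.5011) = -33.6620°
θ_1 = β − ψ = 89.9905°
θ_3 = φ − θ_1 − θ_2 = -135.0054° (wrapped to (-180°,180°])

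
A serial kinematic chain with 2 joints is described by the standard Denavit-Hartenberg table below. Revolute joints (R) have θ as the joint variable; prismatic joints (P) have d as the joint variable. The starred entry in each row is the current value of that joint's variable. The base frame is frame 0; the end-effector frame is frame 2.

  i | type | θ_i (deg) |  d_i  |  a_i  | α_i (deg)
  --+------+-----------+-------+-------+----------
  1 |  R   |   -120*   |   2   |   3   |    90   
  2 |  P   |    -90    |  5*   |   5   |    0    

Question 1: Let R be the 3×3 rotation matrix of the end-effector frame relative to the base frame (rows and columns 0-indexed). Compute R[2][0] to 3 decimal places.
End-effector x-axis (col 0 of R) = (-0.0000,-0.0000,-1.0000)
R[2][0] = -1.0000

-1.000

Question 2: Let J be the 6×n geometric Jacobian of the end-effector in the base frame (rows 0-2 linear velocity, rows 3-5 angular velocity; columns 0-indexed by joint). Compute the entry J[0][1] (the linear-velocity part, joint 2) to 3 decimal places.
prismatic axis z_1 = (-0.8660,0.5000,0.0000)
J_v[:, 1] = z_1; J_ω[:, 1] = (0,0,0)
entry J[0][1] = -0.8660

-0.866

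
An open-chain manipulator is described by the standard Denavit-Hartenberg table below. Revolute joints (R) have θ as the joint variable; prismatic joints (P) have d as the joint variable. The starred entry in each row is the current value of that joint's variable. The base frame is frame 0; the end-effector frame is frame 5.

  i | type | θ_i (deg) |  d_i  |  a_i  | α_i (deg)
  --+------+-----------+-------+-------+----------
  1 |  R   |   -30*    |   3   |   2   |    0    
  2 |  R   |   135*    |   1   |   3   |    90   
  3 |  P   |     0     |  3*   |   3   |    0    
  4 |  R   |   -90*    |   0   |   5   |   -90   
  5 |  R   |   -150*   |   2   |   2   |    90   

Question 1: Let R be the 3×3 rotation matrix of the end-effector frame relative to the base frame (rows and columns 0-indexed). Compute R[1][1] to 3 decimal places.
End-effector y-axis (col 1 of R) = (-0.2588,0.9659,0.0000)
R[1][1] = 0.9659

0.966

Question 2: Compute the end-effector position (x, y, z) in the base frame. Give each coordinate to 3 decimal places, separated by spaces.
3.525 7.763 0.732

after link 1: o_1 = (1.7321, -1.0000, 3.0000)
after link 2: o_2 = (0.9556, 1.8978, 4.0000)
after link 3: o_3 = (3.0769, 5.5720, 4.0000)
after link 4: o_4 = (3.0769, 5.5720, -1.0000)
after link 5: o_5 = (3.5252, 7.7627, 0.7321)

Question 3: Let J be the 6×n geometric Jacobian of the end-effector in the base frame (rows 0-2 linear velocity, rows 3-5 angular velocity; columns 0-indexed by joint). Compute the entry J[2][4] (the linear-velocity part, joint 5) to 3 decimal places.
axis z_4 = (-0.2588,0.9659,0.0000); lever o_n−o_4 = (0.4483,2.1907,1.7321)
cross product → J_v[:, 4] = (1.6730,0.4483,-1.0000)
J_ω[:, 4] = z_4
entry J[2][4] = -1.0000

-1.000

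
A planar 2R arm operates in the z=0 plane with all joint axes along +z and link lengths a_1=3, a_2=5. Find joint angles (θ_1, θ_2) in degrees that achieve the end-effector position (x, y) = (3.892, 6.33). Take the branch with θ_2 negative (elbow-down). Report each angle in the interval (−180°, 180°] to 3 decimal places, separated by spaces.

86.821 -44.991

cos θ_2 = (55.2166−3²−5²)/(2·3·5) = 0.7072; θ_2 = -44.9909° (elbow-down)
β = atan2(6.3300,3.8920) = 58.4147°; ψ = atan2(-3.5350,6.5361) = -28.4062°
θ_1 = β − ψ = 86.8210°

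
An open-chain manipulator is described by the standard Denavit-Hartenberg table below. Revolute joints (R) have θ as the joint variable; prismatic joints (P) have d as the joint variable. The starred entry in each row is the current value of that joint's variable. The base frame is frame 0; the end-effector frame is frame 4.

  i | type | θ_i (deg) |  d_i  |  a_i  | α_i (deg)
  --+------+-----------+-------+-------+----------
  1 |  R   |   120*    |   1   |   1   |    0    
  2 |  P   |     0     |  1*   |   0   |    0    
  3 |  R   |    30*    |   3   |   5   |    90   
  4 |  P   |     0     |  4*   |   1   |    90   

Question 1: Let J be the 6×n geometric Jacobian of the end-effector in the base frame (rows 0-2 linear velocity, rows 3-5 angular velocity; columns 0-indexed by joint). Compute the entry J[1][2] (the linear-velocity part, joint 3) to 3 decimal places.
-3.196

axis z_2 = (0.0000,0.0000,1.0000); lever o_n−o_2 = (-3.1962,6.4641,3.0000)
cross product → J_v[:, 2] = (-6.4641,-3.1962,0.0000)
J_ω[:, 2] = z_2
entry J[1][2] = -3.1962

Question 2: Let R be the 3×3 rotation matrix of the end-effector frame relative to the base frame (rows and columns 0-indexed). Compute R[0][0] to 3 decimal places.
End-effector x-axis (col 0 of R) = (-0.8660,0.5000,0.0000)
R[0][0] = -0.8660

-0.866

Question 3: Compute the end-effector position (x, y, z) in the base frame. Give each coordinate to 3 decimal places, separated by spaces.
after link 1: o_1 = (-0.5000, 0.8660, 1.0000)
after link 2: o_2 = (-0.5000, 0.8660, 2.0000)
after link 3: o_3 = (-4.8301, 3.3660, 5.0000)
after link 4: o_4 = (-3.6962, 7.3301, 5.0000)

-3.696 7.330 5.000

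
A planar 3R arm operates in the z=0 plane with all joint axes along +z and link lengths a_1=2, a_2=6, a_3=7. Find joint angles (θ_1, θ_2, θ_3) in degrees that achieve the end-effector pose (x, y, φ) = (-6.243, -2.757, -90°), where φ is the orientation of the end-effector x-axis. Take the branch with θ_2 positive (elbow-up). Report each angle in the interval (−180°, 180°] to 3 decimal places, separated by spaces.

111.617 44.975 113.408

wrist centre = target − a_3·(cos φ, sin φ) = (-6.2430, 4.2430)
cos θ_2 = (56.9781−2²−6²)/(2·2·6) = 0.7074; θ_2 = 44.9746° (elbow-up)
β = atan2(4.2430,-6.2430) = 145.7984°; ψ = atan2(4.2408,6.2445) = 34.1811°
θ_1 = β − ψ = 111.6173°
θ_3 = φ − θ_1 − θ_2 = 113.4081° (wrapped to (-180°,180°])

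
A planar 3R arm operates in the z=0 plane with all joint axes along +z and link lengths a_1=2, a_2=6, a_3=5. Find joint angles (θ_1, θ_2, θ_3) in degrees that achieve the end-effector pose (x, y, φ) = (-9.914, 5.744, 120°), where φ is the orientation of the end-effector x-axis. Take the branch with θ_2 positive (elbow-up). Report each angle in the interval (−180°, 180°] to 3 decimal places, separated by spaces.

134.991 45.014 -60.005

wrist centre = target − a_3·(cos φ, sin φ) = (-7.4140, 1.4139)
cos θ_2 = (56.9664−2²−6²)/(2·2·6) = 0.7069; θ_2 = 45.0139° (elbow-up)
β = atan2(1.4139,-7.4140) = 169.2032°; ψ = atan2(4.2437,6.2416) = 34.2118°
θ_1 = β − ψ = 134.9913°
θ_3 = φ − θ_1 − θ_2 = -60.0053° (wrapped to (-180°,180°])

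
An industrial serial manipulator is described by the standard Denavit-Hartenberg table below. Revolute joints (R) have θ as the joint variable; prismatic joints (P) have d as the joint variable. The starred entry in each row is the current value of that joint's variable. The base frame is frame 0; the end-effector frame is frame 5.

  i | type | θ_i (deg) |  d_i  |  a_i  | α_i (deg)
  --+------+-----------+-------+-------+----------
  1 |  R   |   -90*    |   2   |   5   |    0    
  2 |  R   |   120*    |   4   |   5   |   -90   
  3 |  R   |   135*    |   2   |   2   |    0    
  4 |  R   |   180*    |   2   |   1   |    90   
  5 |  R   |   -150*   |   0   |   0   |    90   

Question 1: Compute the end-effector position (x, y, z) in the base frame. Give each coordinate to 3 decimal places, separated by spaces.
1.718 0.611 5.293

after link 1: o_1 = (0.0000, -5.0000, 2.0000)
after link 2: o_2 = (4.3301, -2.5000, 6.0000)
after link 3: o_3 = (2.1054, -1.4751, 4.5858)
after link 4: o_4 = (1.7178, 0.6105, 5.2929)
after link 5: o_5 = (1.7178, 0.6105, 5.2929)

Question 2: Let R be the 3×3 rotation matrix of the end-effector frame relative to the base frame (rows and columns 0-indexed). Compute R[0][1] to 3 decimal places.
End-effector y-axis (col 1 of R) = (-0.6124,-0.3536,0.7071)
R[0][1] = -0.6124

-0.612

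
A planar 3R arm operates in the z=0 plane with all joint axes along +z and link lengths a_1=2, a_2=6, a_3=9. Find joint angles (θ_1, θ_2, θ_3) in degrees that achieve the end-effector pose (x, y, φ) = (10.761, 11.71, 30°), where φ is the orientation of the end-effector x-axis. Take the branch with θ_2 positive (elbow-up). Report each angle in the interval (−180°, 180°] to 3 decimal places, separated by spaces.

wrist centre = target − a_3·(cos φ, sin φ) = (2.9668, 7.2100)
cos θ_2 = (60.7858−2²−6²)/(2·2·6) = 0.8661; θ_2 = 29.9942° (elbow-up)
β = atan2(7.2100,2.9668) = 67.6338°; ψ = atan2(2.9995,7.1965) = 22.6263°
θ_1 = β − ψ = 45.0075°
θ_3 = φ − θ_1 − θ_2 = -45.0017° (wrapped to (-180°,180°])

45.008 29.994 -45.002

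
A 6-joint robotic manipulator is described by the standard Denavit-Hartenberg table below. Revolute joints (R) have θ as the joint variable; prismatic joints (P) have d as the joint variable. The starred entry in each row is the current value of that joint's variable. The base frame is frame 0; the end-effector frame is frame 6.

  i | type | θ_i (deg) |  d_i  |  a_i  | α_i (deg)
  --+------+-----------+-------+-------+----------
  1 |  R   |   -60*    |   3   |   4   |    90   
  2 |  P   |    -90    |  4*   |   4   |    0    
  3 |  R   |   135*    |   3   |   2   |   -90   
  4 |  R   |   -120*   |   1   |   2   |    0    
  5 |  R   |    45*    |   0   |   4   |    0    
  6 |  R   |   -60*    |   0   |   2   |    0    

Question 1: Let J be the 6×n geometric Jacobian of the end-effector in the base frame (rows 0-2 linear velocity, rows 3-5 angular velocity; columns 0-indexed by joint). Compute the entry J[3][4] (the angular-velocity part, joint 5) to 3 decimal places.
-0.354

axis z_4 = (-0.3536,0.6124,0.7071); lever o_n−o_4 = (-4.7048,-2.4069,-0.2679)
cross product → J_v[:, 4] = (1.5379,-3.4215,3.7321)
J_ω[:, 4] = z_4
entry J[3][4] = -0.3536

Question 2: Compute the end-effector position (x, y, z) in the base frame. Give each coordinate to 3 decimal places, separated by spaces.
-10.267 -10.237 0.146

after link 1: o_1 = (2.0000, -3.4641, 3.0000)
after link 2: o_2 = (-1.4641, -5.4641, -1.0000)
after link 3: o_3 = (-3.3551, -8.1888, 0.4142)
after link 4: o_4 = (-5.5622, -7.8301, 0.4142)
after link 5: o_5 = (-8.5422, -10.3960, 1.1463)
after link 6: o_6 = (-10.2670, -10.2370, 0.1463)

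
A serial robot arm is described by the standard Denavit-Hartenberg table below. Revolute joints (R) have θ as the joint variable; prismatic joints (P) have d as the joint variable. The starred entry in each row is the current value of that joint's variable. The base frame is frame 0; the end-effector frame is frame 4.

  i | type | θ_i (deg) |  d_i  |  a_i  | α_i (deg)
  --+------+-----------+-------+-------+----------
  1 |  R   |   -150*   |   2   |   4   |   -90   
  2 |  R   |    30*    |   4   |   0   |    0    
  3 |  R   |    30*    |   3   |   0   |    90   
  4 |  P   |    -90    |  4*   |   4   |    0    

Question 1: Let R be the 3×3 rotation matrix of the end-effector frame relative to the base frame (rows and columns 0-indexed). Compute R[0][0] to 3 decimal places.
-0.500

End-effector x-axis (col 0 of R) = (-0.5000,0.8660,-0.0000)
R[0][0] = -0.5000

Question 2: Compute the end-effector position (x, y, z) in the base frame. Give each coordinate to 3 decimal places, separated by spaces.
after link 1: o_1 = (-3.4641, -2.0000, 2.0000)
after link 2: o_2 = (-1.4641, -5.4641, 2.0000)
after link 3: o_3 = (0.0359, -8.0622, 2.0000)
after link 4: o_4 = (-4.9641, -6.3301, 4.0000)

-4.964 -6.330 4.000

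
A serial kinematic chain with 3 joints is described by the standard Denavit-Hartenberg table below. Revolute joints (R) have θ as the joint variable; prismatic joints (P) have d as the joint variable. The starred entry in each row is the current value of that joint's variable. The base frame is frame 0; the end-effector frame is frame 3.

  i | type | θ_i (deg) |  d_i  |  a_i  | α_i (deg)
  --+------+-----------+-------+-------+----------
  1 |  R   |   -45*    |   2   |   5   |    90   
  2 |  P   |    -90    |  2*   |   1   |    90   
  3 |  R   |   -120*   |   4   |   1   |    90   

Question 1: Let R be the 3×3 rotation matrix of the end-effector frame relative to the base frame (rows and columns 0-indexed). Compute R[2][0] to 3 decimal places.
0.500

End-effector x-axis (col 0 of R) = (0.6124,0.6124,0.5000)
R[2][0] = 0.5000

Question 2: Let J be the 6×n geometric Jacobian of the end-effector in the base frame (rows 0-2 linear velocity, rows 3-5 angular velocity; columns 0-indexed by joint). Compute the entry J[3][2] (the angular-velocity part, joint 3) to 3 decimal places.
axis z_2 = (-0.7071,0.7071,-0.0000); lever o_n−o_2 = (-2.2161,3.4408,0.5000)
cross product → J_v[:, 2] = (0.3536,0.3536,-0.8660)
J_ω[:, 2] = z_2
entry J[3][2] = -0.7071

-0.707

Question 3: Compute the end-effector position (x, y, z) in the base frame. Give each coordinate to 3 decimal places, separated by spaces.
after link 1: o_1 = (3.5355, -3.5355, 2.0000)
after link 2: o_2 = (2.1213, -4.9497, 1.0000)
after link 3: o_3 = (-0.0947, -1.5089, 1.5000)

-0.095 -1.509 1.500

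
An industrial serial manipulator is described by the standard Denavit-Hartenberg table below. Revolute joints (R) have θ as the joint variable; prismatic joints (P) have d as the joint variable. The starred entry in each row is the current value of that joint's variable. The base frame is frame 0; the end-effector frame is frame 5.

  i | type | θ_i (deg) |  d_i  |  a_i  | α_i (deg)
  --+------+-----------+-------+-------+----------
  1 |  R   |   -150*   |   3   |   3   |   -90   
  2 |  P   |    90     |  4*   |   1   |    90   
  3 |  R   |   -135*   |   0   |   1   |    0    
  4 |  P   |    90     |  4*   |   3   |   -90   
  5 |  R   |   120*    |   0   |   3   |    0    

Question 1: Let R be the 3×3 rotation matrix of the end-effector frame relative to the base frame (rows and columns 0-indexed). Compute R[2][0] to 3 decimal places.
End-effector x-axis (col 0 of R) = (0.9268,0.1268,0.3536)
R[2][0] = 0.3536

0.354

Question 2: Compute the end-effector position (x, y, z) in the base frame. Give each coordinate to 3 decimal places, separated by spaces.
after link 1: o_1 = (-2.5981, -1.5000, 3.0000)
after link 2: o_2 = (-0.5981, -4.9641, 2.0000)
after link 3: o_3 = (-0.9516, -4.3517, 2.7071)
after link 4: o_4 = (-5.4764, -4.5146, 0.5858)
after link 5: o_5 = (-2.6961, -4.1341, 1.6464)

-2.696 -4.134 1.646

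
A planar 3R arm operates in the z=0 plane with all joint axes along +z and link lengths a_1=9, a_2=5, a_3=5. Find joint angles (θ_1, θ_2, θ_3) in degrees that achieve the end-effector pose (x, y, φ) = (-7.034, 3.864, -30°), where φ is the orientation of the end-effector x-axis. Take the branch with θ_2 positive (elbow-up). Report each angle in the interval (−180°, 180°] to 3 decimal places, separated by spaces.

wrist centre = target − a_3·(cos φ, sin φ) = (-11.3641, 6.3640)
cos θ_2 = (169.6439−9²−5²)/(2·9·5) = 0.7072; θ_2 = 44.9962° (elbow-up)
β = atan2(6.3640,-11.3641) = 150.7508°; ψ = atan2(3.5353,12.5358) = 15.7493°
θ_1 = β − ψ = 135.0015°
θ_3 = φ − θ_1 − θ_2 = 150.0023° (wrapped to (-180°,180°])

135.001 44.996 150.002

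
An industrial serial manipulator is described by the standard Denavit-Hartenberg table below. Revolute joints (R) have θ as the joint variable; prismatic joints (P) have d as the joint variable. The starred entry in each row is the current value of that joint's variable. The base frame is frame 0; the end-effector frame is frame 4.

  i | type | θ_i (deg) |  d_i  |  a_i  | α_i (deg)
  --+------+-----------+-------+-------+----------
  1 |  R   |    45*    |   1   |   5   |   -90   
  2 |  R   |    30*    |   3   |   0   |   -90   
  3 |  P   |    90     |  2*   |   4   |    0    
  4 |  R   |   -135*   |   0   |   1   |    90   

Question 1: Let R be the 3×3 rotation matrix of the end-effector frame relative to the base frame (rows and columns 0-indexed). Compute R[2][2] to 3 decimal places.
0.354

End-effector z-axis (col 2 of R) = (-0.9330,0.0670,0.3536)
R[2][2] = 0.3536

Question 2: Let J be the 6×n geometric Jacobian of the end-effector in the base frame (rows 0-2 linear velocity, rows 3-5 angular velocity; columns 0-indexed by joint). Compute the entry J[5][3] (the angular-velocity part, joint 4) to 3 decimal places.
-0.866

axis z_3 = (-0.3536,-0.3536,-0.8660); lever o_n−o_3 = (-0.0670,0.9330,-0.3536)
cross product → J_v[:, 3] = (0.9330,-0.0670,-0.3536)
J_ω[:, 3] = z_3
entry J[5][3] = -0.8660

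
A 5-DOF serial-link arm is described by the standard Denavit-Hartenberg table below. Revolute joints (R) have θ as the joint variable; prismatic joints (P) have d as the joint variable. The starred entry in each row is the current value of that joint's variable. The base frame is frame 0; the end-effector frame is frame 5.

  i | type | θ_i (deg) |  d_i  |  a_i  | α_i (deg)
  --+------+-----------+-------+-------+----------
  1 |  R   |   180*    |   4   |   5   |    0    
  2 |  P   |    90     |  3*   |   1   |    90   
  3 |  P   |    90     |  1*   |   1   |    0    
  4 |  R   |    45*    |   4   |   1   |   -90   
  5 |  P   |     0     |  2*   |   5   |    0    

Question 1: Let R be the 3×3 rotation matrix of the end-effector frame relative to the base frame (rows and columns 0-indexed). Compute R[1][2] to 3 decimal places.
End-effector z-axis (col 2 of R) = (0.0000,0.7071,-0.7071)
R[1][2] = 0.7071

0.707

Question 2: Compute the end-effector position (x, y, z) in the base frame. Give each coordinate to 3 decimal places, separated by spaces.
-10.000 4.657 10.828

after link 1: o_1 = (-5.0000, 0.0000, 4.0000)
after link 2: o_2 = (-5.0000, -1.0000, 7.0000)
after link 3: o_3 = (-6.0000, -1.0000, 8.0000)
after link 4: o_4 = (-10.0000, -0.2929, 8.7071)
after link 5: o_5 = (-10.0000, 4.6569, 10.8284)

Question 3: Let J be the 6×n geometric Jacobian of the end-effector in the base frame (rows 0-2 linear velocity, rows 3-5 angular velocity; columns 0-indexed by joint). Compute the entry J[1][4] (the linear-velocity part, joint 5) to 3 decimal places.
0.707

prismatic axis z_4 = (0.0000,0.7071,-0.7071)
J_v[:, 4] = z_4; J_ω[:, 4] = (0,0,0)
entry J[1][4] = 0.7071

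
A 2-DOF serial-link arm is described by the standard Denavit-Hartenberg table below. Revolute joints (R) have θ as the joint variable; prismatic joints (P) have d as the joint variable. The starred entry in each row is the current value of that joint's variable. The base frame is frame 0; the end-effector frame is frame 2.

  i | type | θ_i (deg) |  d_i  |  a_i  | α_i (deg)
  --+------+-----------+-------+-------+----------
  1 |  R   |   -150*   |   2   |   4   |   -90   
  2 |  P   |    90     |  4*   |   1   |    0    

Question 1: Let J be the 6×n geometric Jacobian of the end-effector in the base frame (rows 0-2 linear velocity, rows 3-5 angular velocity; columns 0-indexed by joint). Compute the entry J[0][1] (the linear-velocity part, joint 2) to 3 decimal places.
prismatic axis z_1 = (0.5000,-0.8660,0.0000)
J_v[:, 1] = z_1; J_ω[:, 1] = (0,0,0)
entry J[0][1] = 0.5000

0.500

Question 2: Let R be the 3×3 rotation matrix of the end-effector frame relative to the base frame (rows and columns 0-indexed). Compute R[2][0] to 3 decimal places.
-1.000

End-effector x-axis (col 0 of R) = (-0.0000,-0.0000,-1.0000)
R[2][0] = -1.0000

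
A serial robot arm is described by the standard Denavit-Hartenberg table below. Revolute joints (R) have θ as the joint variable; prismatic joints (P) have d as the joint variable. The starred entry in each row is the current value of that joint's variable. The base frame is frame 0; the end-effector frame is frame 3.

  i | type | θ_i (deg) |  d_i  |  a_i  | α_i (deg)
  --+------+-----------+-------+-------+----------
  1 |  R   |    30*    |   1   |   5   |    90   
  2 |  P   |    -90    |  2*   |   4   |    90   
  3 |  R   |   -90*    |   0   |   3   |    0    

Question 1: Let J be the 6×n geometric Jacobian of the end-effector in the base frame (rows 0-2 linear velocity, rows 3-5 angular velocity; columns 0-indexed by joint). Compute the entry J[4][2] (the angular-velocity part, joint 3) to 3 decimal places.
-0.500

axis z_2 = (-0.8660,-0.5000,-0.0000); lever o_n−o_2 = (-1.5000,2.5981,-0.0000)
cross product → J_v[:, 2] = (0.0000,-0.0000,-3.0000)
J_ω[:, 2] = z_2
entry J[4][2] = -0.5000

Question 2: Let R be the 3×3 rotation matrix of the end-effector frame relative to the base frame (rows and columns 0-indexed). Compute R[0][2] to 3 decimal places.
End-effector z-axis (col 2 of R) = (-0.8660,-0.5000,-0.0000)
R[0][2] = -0.8660

-0.866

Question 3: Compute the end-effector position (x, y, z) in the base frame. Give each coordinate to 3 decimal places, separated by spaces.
3.830 3.366 -3.000

after link 1: o_1 = (4.3301, 2.5000, 1.0000)
after link 2: o_2 = (5.3301, 0.7679, -3.0000)
after link 3: o_3 = (3.8301, 3.3660, -3.0000)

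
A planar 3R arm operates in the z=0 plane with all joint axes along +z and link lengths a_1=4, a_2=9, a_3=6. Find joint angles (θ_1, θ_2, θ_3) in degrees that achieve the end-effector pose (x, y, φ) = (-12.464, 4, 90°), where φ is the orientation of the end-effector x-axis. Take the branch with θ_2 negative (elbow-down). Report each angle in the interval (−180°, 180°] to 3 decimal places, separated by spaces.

wrist centre = target − a_3·(cos φ, sin φ) = (-12.4640, -2.0000)
cos θ_2 = (159.3513−4²−9²)/(2·4·9) = 0.8660; θ_2 = -30.0040° (elbow-down)
β = atan2(-2.0000,-12.4640) = -170.8839°; ψ = atan2(-4.5005,11.7939) = -20.8868°
θ_1 = β − ψ = -149.9971°
θ_3 = φ − θ_1 − θ_2 = -89.9989° (wrapped to (-180°,180°])

-149.997 -30.004 -89.999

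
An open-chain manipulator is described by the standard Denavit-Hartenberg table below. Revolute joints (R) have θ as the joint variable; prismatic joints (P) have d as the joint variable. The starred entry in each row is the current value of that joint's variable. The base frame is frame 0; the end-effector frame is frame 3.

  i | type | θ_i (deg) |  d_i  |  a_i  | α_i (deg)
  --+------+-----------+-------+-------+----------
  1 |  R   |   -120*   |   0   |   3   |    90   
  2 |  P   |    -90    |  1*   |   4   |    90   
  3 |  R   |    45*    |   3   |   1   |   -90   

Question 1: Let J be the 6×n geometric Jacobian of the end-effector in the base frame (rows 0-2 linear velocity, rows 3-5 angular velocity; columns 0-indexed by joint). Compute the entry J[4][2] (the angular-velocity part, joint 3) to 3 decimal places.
0.866

axis z_2 = (0.5000,0.8660,-0.0000); lever o_n−o_2 = (0.8876,2.9516,-0.7071)
cross product → J_v[:, 2] = (-0.6124,0.3536,0.7071)
J_ω[:, 2] = z_2
entry J[4][2] = 0.8660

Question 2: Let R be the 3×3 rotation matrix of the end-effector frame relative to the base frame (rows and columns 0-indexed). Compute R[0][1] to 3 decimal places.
-0.500

End-effector y-axis (col 1 of R) = (-0.5000,-0.8660,0.0000)
R[0][1] = -0.5000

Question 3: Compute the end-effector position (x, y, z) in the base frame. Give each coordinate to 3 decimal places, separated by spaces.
after link 1: o_1 = (-1.5000, -2.5981, 0.0000)
after link 2: o_2 = (-2.3660, -2.0981, -4.0000)
after link 3: o_3 = (-1.4784, 0.8536, -4.7071)

-1.478 0.854 -4.707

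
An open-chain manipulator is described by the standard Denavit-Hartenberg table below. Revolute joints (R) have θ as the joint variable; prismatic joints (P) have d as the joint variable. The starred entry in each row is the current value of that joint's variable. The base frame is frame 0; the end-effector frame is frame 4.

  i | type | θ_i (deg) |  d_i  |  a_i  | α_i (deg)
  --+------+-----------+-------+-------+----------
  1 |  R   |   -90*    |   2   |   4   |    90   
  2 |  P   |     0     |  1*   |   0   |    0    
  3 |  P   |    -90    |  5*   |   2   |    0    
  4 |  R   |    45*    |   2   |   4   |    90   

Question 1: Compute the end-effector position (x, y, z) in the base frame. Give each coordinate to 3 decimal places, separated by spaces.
-8.000 -6.828 -2.828

after link 1: o_1 = (0.0000, -4.0000, 2.0000)
after link 2: o_2 = (-1.0000, -4.0000, 2.0000)
after link 3: o_3 = (-6.0000, -4.0000, 0.0000)
after link 4: o_4 = (-8.0000, -6.8284, -2.8284)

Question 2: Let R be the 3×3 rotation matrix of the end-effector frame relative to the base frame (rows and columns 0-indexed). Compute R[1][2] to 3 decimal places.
0.707

End-effector z-axis (col 2 of R) = (-0.0000,0.7071,-0.7071)
R[1][2] = 0.7071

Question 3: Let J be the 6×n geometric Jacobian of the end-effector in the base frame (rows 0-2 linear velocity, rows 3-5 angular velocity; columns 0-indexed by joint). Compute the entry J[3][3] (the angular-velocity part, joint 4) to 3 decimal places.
-1.000

axis z_3 = (-1.0000,-0.0000,0.0000); lever o_n−o_3 = (-2.0000,-2.8284,-2.8284)
cross product → J_v[:, 3] = (0.0000,-2.8284,2.8284)
J_ω[:, 3] = z_3
entry J[3][3] = -1.0000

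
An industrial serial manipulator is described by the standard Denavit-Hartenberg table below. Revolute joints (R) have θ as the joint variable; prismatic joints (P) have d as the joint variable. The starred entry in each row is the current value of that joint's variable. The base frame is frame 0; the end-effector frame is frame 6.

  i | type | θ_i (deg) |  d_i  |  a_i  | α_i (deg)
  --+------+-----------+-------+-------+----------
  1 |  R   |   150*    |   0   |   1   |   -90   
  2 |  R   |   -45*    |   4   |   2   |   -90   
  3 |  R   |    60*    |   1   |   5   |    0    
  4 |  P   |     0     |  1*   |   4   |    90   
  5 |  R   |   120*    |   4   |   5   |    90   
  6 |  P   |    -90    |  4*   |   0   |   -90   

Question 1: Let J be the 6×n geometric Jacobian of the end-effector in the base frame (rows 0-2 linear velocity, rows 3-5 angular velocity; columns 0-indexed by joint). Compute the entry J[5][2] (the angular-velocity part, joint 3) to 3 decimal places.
axis z_2 = (-0.6124,0.3536,-0.7071); lever o_n−o_2 = (-6.9587,11.6723,0.0820)
cross product → J_v[:, 2] = (8.2826,4.9708,-4.6875)
J_ω[:, 2] = z_2
entry J[5][2] = -0.7071

-0.707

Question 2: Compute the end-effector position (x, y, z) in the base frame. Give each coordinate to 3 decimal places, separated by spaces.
after link 1: o_1 = (-0.8660, 0.5000, 0.0000)
after link 2: o_2 = (-4.0908, -2.2570, 1.4142)
after link 3: o_3 = (-4.0690, 2.7304, 2.4749)
after link 4: o_4 = (-4.1741, 6.7911, 3.1820)
after link 5: o_5 = (-10.2641, 5.4978, 1.6857)
after link 6: o_6 = (-11.0495, 9.4153, 1.4963)

-11.050 9.415 1.496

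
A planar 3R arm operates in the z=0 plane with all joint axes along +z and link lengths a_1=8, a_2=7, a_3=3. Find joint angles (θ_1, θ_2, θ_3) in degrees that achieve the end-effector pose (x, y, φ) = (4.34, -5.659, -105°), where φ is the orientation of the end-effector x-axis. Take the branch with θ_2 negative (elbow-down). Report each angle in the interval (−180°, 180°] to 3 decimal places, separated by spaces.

30.002 -135.001 -0.001

wrist centre = target − a_3·(cos φ, sin φ) = (5.1165, -2.7612)
cos θ_2 = (33.8025−8²−7²)/(2·8·7) = -0.7071; θ_2 = -135.0011° (elbow-down)
β = atan2(-2.7612,5.1165) = -28.3546°; ψ = atan2(-4.9497,3.0502) = -58.3571°
θ_1 = β − ψ = 30.0025°
θ_3 = φ − θ_1 − θ_2 = -0.0014° (wrapped to (-180°,180°])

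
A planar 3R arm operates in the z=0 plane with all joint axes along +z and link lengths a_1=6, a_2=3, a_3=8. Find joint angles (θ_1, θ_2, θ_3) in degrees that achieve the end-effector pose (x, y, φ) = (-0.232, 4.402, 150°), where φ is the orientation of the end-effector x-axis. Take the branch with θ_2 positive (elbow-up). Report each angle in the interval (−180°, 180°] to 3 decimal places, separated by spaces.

-23.129 89.999 83.130

wrist centre = target − a_3·(cos φ, sin φ) = (6.6962, 0.4020)
cos θ_2 = (45.0007−6²−3²)/(2·6·3) = 0.0000; θ_2 = 89.9988° (elbow-up)
β = atan2(0.4020,6.6962) = 3.4356°; ψ = atan2(3.0000,6.0001) = 26.5648°
θ_1 = β − ψ = -23.1292°
θ_3 = φ − θ_1 − θ_2 = 83.1304° (wrapped to (-180°,180°])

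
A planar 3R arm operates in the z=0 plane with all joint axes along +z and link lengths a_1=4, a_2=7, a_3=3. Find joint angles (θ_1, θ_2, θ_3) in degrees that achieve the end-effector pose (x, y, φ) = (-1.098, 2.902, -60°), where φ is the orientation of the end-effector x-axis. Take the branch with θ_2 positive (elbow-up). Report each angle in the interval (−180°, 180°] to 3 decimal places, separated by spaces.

wrist centre = target − a_3·(cos φ, sin φ) = (-2.5980, 5.5001)
cos θ_2 = (37.0004−4²−7²)/(2·4·7) = -0.5000; θ_2 = 119.9995° (elbow-up)
β = atan2(5.5001,-2.5980) = 115.2840°; ψ = atan2(6.0622,0.5001) = 85.2845°
θ_1 = β − ψ = 29.9995°
θ_3 = φ − θ_1 − θ_2 = 150.0010° (wrapped to (-180°,180°])

30.000 119.999 150.001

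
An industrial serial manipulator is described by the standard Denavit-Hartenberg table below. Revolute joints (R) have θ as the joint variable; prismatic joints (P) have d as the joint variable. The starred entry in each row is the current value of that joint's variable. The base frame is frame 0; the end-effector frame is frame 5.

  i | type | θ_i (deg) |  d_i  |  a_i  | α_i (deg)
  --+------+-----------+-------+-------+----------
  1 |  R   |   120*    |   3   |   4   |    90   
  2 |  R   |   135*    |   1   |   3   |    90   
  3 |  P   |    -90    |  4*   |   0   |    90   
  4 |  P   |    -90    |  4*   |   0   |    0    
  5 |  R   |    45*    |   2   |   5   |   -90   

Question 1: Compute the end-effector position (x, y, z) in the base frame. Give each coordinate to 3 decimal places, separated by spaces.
-5.421 4.318 1.207

after link 1: o_1 = (-2.0000, 3.4641, 3.0000)
after link 2: o_2 = (-0.0733, 2.1270, 5.1213)
after link 3: o_3 = (-1.4875, 4.5765, 7.9497)
after link 4: o_4 = (-2.9017, 7.0260, 5.1213)
after link 5: o_5 = (-5.4207, 4.3179, 1.2071)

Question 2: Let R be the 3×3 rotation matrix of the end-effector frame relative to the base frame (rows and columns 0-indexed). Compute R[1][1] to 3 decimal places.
End-effector y-axis (col 1 of R) = (0.3536,-0.6124,0.7071)
R[1][1] = -0.6124

-0.612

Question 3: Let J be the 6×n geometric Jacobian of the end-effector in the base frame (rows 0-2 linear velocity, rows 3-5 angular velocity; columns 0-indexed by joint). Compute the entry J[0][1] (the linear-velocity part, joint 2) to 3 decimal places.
-0.896

axis z_1 = (0.8660,0.5000,0.0000); lever o_n−o_1 = (-3.4207,0.8538,-1.7929)
cross product → J_v[:, 1] = (-0.8964,1.5527,2.4497)
J_ω[:, 1] = z_1
entry J[0][1] = -0.8964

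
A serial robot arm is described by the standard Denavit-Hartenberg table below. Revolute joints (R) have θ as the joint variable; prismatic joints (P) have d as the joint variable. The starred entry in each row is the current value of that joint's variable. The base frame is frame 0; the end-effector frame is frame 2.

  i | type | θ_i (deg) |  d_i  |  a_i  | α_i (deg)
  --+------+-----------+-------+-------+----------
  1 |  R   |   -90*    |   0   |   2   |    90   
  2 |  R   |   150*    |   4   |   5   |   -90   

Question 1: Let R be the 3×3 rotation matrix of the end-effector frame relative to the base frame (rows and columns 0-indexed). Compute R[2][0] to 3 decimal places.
0.500

End-effector x-axis (col 0 of R) = (-0.0000,0.8660,0.5000)
R[2][0] = 0.5000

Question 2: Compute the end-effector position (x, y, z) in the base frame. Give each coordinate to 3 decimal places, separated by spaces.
-4.000 2.330 2.500

after link 1: o_1 = (0.0000, -2.0000, 0.0000)
after link 2: o_2 = (-4.0000, 2.3301, 2.5000)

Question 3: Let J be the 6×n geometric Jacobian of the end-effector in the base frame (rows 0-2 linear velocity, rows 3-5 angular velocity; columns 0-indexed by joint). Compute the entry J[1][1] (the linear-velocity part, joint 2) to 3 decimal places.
2.500

axis z_1 = (-1.0000,-0.0000,0.0000); lever o_n−o_1 = (-4.0000,4.3301,2.5000)
cross product → J_v[:, 1] = (-0.0000,2.5000,-4.3301)
J_ω[:, 1] = z_1
entry J[1][1] = 2.5000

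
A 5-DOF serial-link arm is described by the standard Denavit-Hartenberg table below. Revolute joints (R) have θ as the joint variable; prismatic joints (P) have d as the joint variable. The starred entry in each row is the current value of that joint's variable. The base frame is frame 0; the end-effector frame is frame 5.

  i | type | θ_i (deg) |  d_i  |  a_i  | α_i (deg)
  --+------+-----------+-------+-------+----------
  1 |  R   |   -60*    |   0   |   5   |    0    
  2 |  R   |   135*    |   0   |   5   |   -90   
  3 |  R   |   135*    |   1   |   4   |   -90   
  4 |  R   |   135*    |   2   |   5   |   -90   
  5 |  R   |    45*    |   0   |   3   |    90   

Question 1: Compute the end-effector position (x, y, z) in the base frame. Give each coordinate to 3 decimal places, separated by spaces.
after link 1: o_1 = (2.5000, -4.3301, 0.0000)
after link 2: o_2 = (3.7941, 0.4995, 0.0000)
after link 3: o_3 = (2.0961, -1.9737, -2.8284)
after link 4: o_4 = (5.7922, -1.8400, 1.0858)
after link 5: o_5 = (7.9038, 0.2452, 0.6464)

7.904 0.245 0.646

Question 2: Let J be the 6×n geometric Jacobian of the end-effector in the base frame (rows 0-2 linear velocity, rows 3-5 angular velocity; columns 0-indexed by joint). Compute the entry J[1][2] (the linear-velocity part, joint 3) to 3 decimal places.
0.624

axis z_2 = (-0.9659,0.2588,0.0000); lever o_n−o_2 = (4.1097,-0.2543,0.6464)
cross product → J_v[:, 2] = (0.1673,0.6244,-0.8180)
J_ω[:, 2] = z_2
entry J[1][2] = 0.6244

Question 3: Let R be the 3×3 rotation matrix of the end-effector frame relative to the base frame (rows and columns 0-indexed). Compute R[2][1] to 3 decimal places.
End-effector y-axis (col 1 of R) = (-0.5536,0.6660,0.5000)
R[2][1] = 0.5000

0.500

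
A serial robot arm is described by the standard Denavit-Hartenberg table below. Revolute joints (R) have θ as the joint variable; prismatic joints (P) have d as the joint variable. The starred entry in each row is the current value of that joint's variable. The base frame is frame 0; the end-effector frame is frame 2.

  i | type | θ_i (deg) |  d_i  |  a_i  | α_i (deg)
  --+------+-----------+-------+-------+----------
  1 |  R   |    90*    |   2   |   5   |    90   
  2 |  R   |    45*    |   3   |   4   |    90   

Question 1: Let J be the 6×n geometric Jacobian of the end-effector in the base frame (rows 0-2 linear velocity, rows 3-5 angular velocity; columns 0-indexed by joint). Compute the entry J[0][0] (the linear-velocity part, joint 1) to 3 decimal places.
axis z_0 = ẑ; lever o_n−o_0 = (3.0000,7.8284,4.8284)
cross product → J_v[:, 0] = (-7.8284,3.0000,0.0000)
J_ω[:, 0] = z_0
entry J[0][0] = -7.8284

-7.828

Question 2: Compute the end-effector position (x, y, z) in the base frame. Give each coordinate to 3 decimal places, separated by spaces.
after link 1: o_1 = (0.0000, 5.0000, 2.0000)
after link 2: o_2 = (3.0000, 7.8284, 4.8284)

3.000 7.828 4.828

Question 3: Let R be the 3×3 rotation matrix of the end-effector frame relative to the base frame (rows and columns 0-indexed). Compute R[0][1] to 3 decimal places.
1.000

End-effector y-axis (col 1 of R) = (1.0000,-0.0000,0.0000)
R[0][1] = 1.0000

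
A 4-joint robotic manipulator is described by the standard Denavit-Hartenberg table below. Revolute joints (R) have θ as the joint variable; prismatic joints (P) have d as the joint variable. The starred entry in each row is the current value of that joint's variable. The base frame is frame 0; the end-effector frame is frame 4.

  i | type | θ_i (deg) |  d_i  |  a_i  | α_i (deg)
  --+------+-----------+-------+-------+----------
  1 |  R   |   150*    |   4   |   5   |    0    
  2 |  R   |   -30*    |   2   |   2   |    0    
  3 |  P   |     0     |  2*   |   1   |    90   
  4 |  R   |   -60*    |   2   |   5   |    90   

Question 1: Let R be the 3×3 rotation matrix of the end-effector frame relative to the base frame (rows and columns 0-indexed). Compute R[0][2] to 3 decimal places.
End-effector z-axis (col 2 of R) = (0.4330,-0.7500,-0.5000)
R[0][2] = 0.4330

0.433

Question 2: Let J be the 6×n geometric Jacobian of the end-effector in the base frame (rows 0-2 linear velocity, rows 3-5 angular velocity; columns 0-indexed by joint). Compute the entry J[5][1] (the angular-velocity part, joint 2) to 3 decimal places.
axis z_1 = (0.0000,0.0000,1.0000); lever o_n−o_1 = (-1.0179,5.7631,-0.3301)
cross product → J_v[:, 1] = (-5.7631,-1.0179,0.0000)
J_ω[:, 1] = z_1
entry J[5][1] = 1.0000

1.000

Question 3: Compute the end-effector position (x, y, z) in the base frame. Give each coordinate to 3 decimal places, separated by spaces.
-5.348 8.263 3.670

after link 1: o_1 = (-4.3301, 2.5000, 4.0000)
after link 2: o_2 = (-5.3301, 4.2321, 6.0000)
after link 3: o_3 = (-5.8301, 5.0981, 8.0000)
after link 4: o_4 = (-5.3481, 8.2631, 3.6699)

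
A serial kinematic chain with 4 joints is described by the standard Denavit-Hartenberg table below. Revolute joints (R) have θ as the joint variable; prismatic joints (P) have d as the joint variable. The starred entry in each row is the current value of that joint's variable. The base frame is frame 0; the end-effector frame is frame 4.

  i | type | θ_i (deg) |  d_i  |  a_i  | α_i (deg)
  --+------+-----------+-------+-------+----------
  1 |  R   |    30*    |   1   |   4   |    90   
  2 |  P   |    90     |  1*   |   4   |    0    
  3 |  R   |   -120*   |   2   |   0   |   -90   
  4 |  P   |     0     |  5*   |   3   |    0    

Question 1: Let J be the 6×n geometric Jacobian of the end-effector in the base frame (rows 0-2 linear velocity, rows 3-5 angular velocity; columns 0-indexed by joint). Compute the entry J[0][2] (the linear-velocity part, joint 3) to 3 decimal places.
axis z_2 = (0.5000,-0.8660,0.0000); lever o_n−o_2 = (5.4151,0.8170,2.8301)
cross product → J_v[:, 2] = (-2.4510,-1.4151,5.0981)
J_ω[:, 2] = z_2
entry J[0][2] = -2.4510

-2.451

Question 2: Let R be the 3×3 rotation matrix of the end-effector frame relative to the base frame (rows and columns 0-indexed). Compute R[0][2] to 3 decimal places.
End-effector z-axis (col 2 of R) = (0.4330,0.2500,0.8660)
R[0][2] = 0.4330

0.433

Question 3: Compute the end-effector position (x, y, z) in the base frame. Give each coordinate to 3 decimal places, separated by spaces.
9.379 1.951 7.830

after link 1: o_1 = (3.4641, 2.0000, 1.0000)
after link 2: o_2 = (3.9641, 1.1340, 5.0000)
after link 3: o_3 = (4.9641, -0.5981, 5.0000)
after link 4: o_4 = (9.3792, 1.9510, 7.8301)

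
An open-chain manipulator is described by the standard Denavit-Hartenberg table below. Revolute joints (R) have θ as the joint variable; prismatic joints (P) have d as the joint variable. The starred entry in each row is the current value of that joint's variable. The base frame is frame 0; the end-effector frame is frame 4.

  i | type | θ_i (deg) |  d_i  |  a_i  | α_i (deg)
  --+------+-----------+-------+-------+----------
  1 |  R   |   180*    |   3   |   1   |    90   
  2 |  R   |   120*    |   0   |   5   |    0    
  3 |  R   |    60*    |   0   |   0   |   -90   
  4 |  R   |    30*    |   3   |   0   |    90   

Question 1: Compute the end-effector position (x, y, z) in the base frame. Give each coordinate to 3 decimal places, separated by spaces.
1.500 -0.000 4.330

after link 1: o_1 = (-1.0000, 0.0000, 3.0000)
after link 2: o_2 = (1.5000, -0.0000, 7.3301)
after link 3: o_3 = (1.5000, -0.0000, 7.3301)
after link 4: o_4 = (1.5000, -0.0000, 4.3301)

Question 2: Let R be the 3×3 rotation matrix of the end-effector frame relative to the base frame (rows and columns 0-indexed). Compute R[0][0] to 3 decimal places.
End-effector x-axis (col 0 of R) = (0.8660,-0.5000,0.0000)
R[0][0] = 0.8660

0.866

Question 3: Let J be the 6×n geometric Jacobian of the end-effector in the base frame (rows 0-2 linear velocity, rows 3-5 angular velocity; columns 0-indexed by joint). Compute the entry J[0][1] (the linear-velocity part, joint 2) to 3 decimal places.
1.330

axis z_1 = (0.0000,1.0000,0.0000); lever o_n−o_1 = (2.5000,-0.0000,1.3301)
cross product → J_v[:, 1] = (1.3301,-0.0000,-2.5000)
J_ω[:, 1] = z_1
entry J[0][1] = 1.3301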